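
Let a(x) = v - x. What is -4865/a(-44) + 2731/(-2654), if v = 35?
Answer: -13127459/209666 ≈ -62.611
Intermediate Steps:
a(x) = 35 - x
-4865/a(-44) + 2731/(-2654) = -4865/(35 - 1*(-44)) + 2731/(-2654) = -4865/(35 + 44) + 2731*(-1/2654) = -4865/79 - 2731/2654 = -13127459/209666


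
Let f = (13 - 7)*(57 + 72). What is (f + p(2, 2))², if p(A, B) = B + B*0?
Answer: 602176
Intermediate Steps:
p(A, B) = B (p(A, B) = B + 0 = B)
f = 774 (f = 6*129 = 774)
(f + p(2, 2))² = (774 + 2)² = 776² = 602176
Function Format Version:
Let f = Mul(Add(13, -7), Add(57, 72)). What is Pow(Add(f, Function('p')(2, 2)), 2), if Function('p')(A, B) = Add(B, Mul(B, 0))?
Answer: 602176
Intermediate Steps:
Function('p')(A, B) = B (Function('p')(A, B) = Add(B, 0) = B)
f = 774 (f = Mul(6, 129) = 774)
Pow(Add(f, Function('p')(2, 2)), 2) = Pow(Add(774, 2), 2) = Pow(776, 2) = 602176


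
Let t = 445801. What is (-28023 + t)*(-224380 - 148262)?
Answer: -155681629476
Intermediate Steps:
(-28023 + t)*(-224380 - 148262) = (-28023 + 445801)*(-224380 - 148262) = 417778*(-372642) = -155681629476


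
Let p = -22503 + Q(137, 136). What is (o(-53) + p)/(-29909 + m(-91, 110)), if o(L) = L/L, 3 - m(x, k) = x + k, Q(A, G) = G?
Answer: 22366/29925 ≈ 0.74740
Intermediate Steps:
m(x, k) = 3 - k - x (m(x, k) = 3 - (x + k) = 3 - (k + x) = 3 + (-k - x) = 3 - k - x)
p = -22367 (p = -22503 + 136 = -22367)
o(L) = 1
(o(-53) + p)/(-29909 + m(-91, 110)) = (1 - 22367)/(-29909 + (3 - 1*110 - 1*(-91))) = -22366/(-29909 + (3 - 110 + 91)) = -22366/(-29909 - 16) = -22366/(-29925) = -22366*(-1/29925) = 22366/29925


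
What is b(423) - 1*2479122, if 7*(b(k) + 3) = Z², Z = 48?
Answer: -17351571/7 ≈ -2.4788e+6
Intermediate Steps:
b(k) = 2283/7 (b(k) = -3 + (⅐)*48² = -3 + (⅐)*2304 = -3 + 2304/7 = 2283/7)
b(423) - 1*2479122 = 2283/7 - 1*2479122 = 2283/7 - 2479122 = -17351571/7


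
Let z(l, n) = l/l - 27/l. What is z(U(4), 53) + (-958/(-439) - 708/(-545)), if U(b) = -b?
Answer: 10748593/957020 ≈ 11.231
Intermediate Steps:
z(l, n) = 1 - 27/l
z(U(4), 53) + (-958/(-439) - 708/(-545)) = (-27 - 1*4)/((-1*4)) + (-958/(-439) - 708/(-545)) = (-27 - 4)/(-4) + (-958*(-1/439) - 708*(-1/545)) = -¼*(-31) + (958/439 + 708/545) = 31/4 + 832922/239255 = 10748593/957020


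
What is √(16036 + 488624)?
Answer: 2*√126165 ≈ 710.39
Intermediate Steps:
√(16036 + 488624) = √504660 = 2*√126165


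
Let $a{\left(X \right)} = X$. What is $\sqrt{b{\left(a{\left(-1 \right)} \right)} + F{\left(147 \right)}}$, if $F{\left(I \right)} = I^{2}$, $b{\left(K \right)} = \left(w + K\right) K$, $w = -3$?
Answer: $\sqrt{21613} \approx 147.01$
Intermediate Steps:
$b{\left(K \right)} = K \left(-3 + K\right)$ ($b{\left(K \right)} = \left(-3 + K\right) K = K \left(-3 + K\right)$)
$\sqrt{b{\left(a{\left(-1 \right)} \right)} + F{\left(147 \right)}} = \sqrt{- (-3 - 1) + 147^{2}} = \sqrt{\left(-1\right) \left(-4\right) + 21609} = \sqrt{4 + 21609} = \sqrt{21613}$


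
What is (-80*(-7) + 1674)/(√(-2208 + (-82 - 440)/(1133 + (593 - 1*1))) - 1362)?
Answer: -291592850/177986679 - 61435*I*√26818/177986679 ≈ -1.6383 - 0.056525*I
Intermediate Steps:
(-80*(-7) + 1674)/(√(-2208 + (-82 - 440)/(1133 + (593 - 1*1))) - 1362) = (560 + 1674)/(√(-2208 - 522/(1133 + (593 - 1))) - 1362) = 2234/(√(-2208 - 522/(1133 + 592)) - 1362) = 2234/(√(-2208 - 522/1725) - 1362) = 2234/(√(-2208 - 522*1/1725) - 1362) = 2234/(√(-2208 - 174/575) - 1362) = 2234/(√(-1269774/575) - 1362) = 2234/(33*I*√26818/115 - 1362) = 2234/(-1362 + 33*I*√26818/115)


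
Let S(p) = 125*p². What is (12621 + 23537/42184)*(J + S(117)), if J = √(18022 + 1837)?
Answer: 911050520986125/42184 + 532427801*√19859/42184 ≈ 2.1599e+10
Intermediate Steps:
J = √19859 ≈ 140.92
(12621 + 23537/42184)*(J + S(117)) = (12621 + 23537/42184)*(√19859 + 125*117²) = (12621 + 23537*(1/42184))*(√19859 + 125*13689) = (12621 + 23537/42184)*(√19859 + 1711125) = 532427801*(1711125 + √19859)/42184 = 911050520986125/42184 + 532427801*√19859/42184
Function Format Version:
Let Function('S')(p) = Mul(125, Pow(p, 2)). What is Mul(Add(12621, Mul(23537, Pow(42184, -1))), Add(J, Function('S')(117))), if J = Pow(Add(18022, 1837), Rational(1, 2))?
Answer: Add(Rational(911050520986125, 42184), Mul(Rational(532427801, 42184), Pow(19859, Rational(1, 2)))) ≈ 2.1599e+10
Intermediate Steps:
J = Pow(19859, Rational(1, 2)) ≈ 140.92
Mul(Add(12621, Mul(23537, Pow(42184, -1))), Add(J, Function('S')(117))) = Mul(Add(12621, Mul(23537, Pow(42184, -1))), Add(Pow(19859, Rational(1, 2)), Mul(125, Pow(117, 2)))) = Mul(Add(12621, Mul(23537, Rational(1, 42184))), Add(Pow(19859, Rational(1, 2)), Mul(125, 13689))) = Mul(Add(12621, Rational(23537, 42184)), Add(Pow(19859, Rational(1, 2)), 1711125)) = Mul(Rational(532427801, 42184), Add(1711125, Pow(19859, Rational(1, 2)))) = Add(Rational(911050520986125, 42184), Mul(Rational(532427801, 42184), Pow(19859, Rational(1, 2))))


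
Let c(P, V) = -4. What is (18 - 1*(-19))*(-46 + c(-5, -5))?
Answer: -1850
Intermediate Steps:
(18 - 1*(-19))*(-46 + c(-5, -5)) = (18 - 1*(-19))*(-46 - 4) = (18 + 19)*(-50) = 37*(-50) = -1850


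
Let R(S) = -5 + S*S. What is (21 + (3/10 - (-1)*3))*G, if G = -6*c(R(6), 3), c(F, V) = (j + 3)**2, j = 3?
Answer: -26244/5 ≈ -5248.8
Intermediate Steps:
R(S) = -5 + S**2
c(F, V) = 36 (c(F, V) = (3 + 3)**2 = 6**2 = 36)
G = -216 (G = -6*36 = -216)
(21 + (3/10 - (-1)*3))*G = (21 + (3/10 - (-1)*3))*(-216) = (21 + (3*(1/10) - 1*(-3)))*(-216) = (21 + (3/10 + 3))*(-216) = (21 + 33/10)*(-216) = (243/10)*(-216) = -26244/5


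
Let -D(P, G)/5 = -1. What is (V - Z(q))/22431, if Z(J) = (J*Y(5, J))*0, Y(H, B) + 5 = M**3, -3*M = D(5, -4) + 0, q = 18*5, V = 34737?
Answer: 11579/7477 ≈ 1.5486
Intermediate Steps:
D(P, G) = 5 (D(P, G) = -5*(-1) = 5)
q = 90
M = -5/3 (M = -(5 + 0)/3 = -1/3*5 = -5/3 ≈ -1.6667)
Y(H, B) = -260/27 (Y(H, B) = -5 + (-5/3)**3 = -5 - 125/27 = -260/27)
Z(J) = 0 (Z(J) = (J*(-260/27))*0 = -260*J/27*0 = 0)
(V - Z(q))/22431 = (34737 - 1*0)/22431 = (34737 + 0)*(1/22431) = 34737*(1/22431) = 11579/7477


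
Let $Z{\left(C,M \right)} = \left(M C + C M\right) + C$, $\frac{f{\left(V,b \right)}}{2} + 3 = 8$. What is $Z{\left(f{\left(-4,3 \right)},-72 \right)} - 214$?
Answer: $-1644$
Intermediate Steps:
$f{\left(V,b \right)} = 10$ ($f{\left(V,b \right)} = -6 + 2 \cdot 8 = -6 + 16 = 10$)
$Z{\left(C,M \right)} = C + 2 C M$ ($Z{\left(C,M \right)} = \left(C M + C M\right) + C = 2 C M + C = C + 2 C M$)
$Z{\left(f{\left(-4,3 \right)},-72 \right)} - 214 = 10 \left(1 + 2 \left(-72\right)\right) - 214 = 10 \left(1 - 144\right) - 214 = 10 \left(-143\right) - 214 = -1430 - 214 = -1644$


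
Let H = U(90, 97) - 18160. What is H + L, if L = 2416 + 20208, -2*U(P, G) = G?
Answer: 8831/2 ≈ 4415.5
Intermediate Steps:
U(P, G) = -G/2
L = 22624
H = -36417/2 (H = -½*97 - 18160 = -97/2 - 18160 = -36417/2 ≈ -18209.)
H + L = -36417/2 + 22624 = 8831/2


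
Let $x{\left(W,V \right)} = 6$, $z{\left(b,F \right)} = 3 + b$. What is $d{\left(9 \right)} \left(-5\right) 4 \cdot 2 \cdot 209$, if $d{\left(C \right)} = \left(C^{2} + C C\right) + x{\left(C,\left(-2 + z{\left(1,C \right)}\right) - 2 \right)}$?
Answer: $-1404480$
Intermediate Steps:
$d{\left(C \right)} = 6 + 2 C^{2}$ ($d{\left(C \right)} = \left(C^{2} + C C\right) + 6 = \left(C^{2} + C^{2}\right) + 6 = 2 C^{2} + 6 = 6 + 2 C^{2}$)
$d{\left(9 \right)} \left(-5\right) 4 \cdot 2 \cdot 209 = \left(6 + 2 \cdot 9^{2}\right) \left(-5\right) 4 \cdot 2 \cdot 209 = \left(6 + 2 \cdot 81\right) \left(\left(-20\right) 2\right) 209 = \left(6 + 162\right) \left(-40\right) 209 = 168 \left(-40\right) 209 = \left(-6720\right) 209 = -1404480$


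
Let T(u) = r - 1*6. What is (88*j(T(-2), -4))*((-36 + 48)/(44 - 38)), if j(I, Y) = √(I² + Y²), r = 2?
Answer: 704*√2 ≈ 995.61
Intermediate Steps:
T(u) = -4 (T(u) = 2 - 1*6 = 2 - 6 = -4)
(88*j(T(-2), -4))*((-36 + 48)/(44 - 38)) = (88*√((-4)² + (-4)²))*((-36 + 48)/(44 - 38)) = (88*√(16 + 16))*(12/6) = (88*√32)*(12*(⅙)) = (88*(4*√2))*2 = (352*√2)*2 = 704*√2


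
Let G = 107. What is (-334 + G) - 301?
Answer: -528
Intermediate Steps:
(-334 + G) - 301 = (-334 + 107) - 301 = -227 - 301 = -528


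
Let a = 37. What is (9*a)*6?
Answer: 1998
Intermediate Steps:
(9*a)*6 = (9*37)*6 = 333*6 = 1998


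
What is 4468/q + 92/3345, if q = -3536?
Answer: -3655037/2956980 ≈ -1.2361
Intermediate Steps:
4468/q + 92/3345 = 4468/(-3536) + 92/3345 = 4468*(-1/3536) + 92*(1/3345) = -1117/884 + 92/3345 = -3655037/2956980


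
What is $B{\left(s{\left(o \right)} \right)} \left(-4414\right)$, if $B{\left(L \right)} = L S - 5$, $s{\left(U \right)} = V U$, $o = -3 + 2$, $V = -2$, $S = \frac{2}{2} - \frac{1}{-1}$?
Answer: $4414$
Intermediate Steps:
$S = 2$ ($S = 2 \cdot \frac{1}{2} - -1 = 1 + 1 = 2$)
$o = -1$
$s{\left(U \right)} = - 2 U$
$B{\left(L \right)} = -5 + 2 L$ ($B{\left(L \right)} = L 2 - 5 = 2 L - 5 = -5 + 2 L$)
$B{\left(s{\left(o \right)} \right)} \left(-4414\right) = \left(-5 + 2 \left(\left(-2\right) \left(-1\right)\right)\right) \left(-4414\right) = \left(-5 + 2 \cdot 2\right) \left(-4414\right) = \left(-5 + 4\right) \left(-4414\right) = \left(-1\right) \left(-4414\right) = 4414$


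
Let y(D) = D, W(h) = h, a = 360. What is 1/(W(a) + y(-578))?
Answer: -1/218 ≈ -0.0045872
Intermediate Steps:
1/(W(a) + y(-578)) = 1/(360 - 578) = 1/(-218) = -1/218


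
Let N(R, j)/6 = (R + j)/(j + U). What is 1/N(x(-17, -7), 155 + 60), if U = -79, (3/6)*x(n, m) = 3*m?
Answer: 68/519 ≈ 0.13102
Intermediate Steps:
x(n, m) = 6*m (x(n, m) = 2*(3*m) = 6*m)
N(R, j) = 6*(R + j)/(-79 + j) (N(R, j) = 6*((R + j)/(j - 79)) = 6*((R + j)/(-79 + j)) = 6*(R + j)/(-79 + j))
1/N(x(-17, -7), 155 + 60) = 1/(6*(6*(-7) + (155 + 60))/(-79 + (155 + 60))) = 1/(6*(-42 + 215)/(-79 + 215)) = 1/(6*173/136) = 1/(6*(1/136)*173) = 1/(519/68) = 68/519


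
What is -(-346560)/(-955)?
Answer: -69312/191 ≈ -362.89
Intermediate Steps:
-(-346560)/(-955) = -(-346560)*(-1)/955 = -380*912/955 = -69312/191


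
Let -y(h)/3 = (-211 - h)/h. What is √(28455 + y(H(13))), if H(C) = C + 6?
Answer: √10285365/19 ≈ 168.79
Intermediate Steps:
H(C) = 6 + C
y(h) = -3*(-211 - h)/h
√(28455 + y(H(13))) = √(28455 + (3 + 633/(6 + 13))) = √(28455 + (3 + 633/19)) = √(28455 + 690/19) = √(541335/19) = √10285365/19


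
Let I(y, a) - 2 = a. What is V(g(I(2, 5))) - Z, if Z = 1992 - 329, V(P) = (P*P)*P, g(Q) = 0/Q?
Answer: -1663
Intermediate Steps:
I(y, a) = 2 + a
g(Q) = 0
V(P) = P**3 (V(P) = P**2*P = P**3)
Z = 1663
V(g(I(2, 5))) - Z = 0**3 - 1*1663 = 0 - 1663 = -1663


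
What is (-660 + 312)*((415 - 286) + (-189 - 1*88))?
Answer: 51504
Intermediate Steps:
(-660 + 312)*((415 - 286) + (-189 - 1*88)) = -348*(129 + (-189 - 88)) = -348*(129 - 277) = -348*(-148) = 51504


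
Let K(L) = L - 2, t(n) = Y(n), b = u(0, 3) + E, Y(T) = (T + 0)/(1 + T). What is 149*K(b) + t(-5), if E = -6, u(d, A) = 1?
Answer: -4167/4 ≈ -1041.8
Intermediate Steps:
Y(T) = T/(1 + T)
b = -5 (b = 1 - 6 = -5)
t(n) = n/(1 + n)
K(L) = -2 + L
149*K(b) + t(-5) = 149*(-2 - 5) - 5/(1 - 5) = 149*(-7) - 5/(-4) = -1043 - 5*(-¼) = -1043 + 5/4 = -4167/4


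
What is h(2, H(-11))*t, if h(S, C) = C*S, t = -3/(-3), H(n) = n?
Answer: -22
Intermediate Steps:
t = 1 (t = -3*(-1/3) = 1)
h(2, H(-11))*t = -11*2*1 = -22*1 = -22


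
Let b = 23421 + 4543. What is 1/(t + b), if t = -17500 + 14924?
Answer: 1/25388 ≈ 3.9389e-5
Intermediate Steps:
b = 27964
t = -2576
1/(t + b) = 1/(-2576 + 27964) = 1/25388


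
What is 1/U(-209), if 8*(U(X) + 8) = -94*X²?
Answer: -4/2053039 ≈ -1.9483e-6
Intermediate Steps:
U(X) = -8 - 47*X²/4 (U(X) = -8 + (-94*X²)/8 = -8 - 47*X²/4)
1/U(-209) = 1/(-8 - 47/4*(-209)²) = 1/(-8 - 47/4*43681) = 1/(-8 - 2053007/4) = 1/(-2053039/4) = -4/2053039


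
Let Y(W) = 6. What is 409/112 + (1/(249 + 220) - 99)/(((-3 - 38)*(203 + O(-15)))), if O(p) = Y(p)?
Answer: 235559187/64301776 ≈ 3.6633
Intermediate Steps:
O(p) = 6
409/112 + (1/(249 + 220) - 99)/(((-3 - 38)*(203 + O(-15)))) = 409/112 + (1/(249 + 220) - 99)/(((-3 - 38)*(203 + 6))) = 409*(1/112) + (1/469 - 99)/((-41*209)) = 409/112 + (1/469 - 99)/(-8569) = 409/112 - 46430/469*(-1/8569) = 409/112 + 46430/4018861 = 235559187/64301776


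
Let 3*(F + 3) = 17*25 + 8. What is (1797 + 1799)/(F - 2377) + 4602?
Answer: 30854826/6707 ≈ 4600.4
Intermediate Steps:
F = 424/3 (F = -3 + (17*25 + 8)/3 = -3 + (425 + 8)/3 = -3 + (1/3)*433 = -3 + 433/3 = 424/3 ≈ 141.33)
(1797 + 1799)/(F - 2377) + 4602 = (1797 + 1799)/(424/3 - 2377) + 4602 = 3596/(-6707/3) + 4602 = 3596*(-3/6707) + 4602 = -10788/6707 + 4602 = 30854826/6707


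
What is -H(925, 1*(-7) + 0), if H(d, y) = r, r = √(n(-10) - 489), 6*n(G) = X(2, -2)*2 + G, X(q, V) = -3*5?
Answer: -I*√4461/3 ≈ -22.264*I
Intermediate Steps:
X(q, V) = -15
n(G) = -5 + G/6 (n(G) = (-15*2 + G)/6 = (-30 + G)/6 = -5 + G/6)
r = I*√4461/3 (r = √((-5 + (⅙)*(-10)) - 489) = √((-5 - 5/3) - 489) = √(-20/3 - 489) = √(-1487/3) = I*√4461/3 ≈ 22.264*I)
H(d, y) = I*√4461/3
-H(925, 1*(-7) + 0) = -I*√4461/3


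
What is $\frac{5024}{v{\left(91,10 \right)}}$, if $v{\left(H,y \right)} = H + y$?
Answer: $\frac{5024}{101} \approx 49.743$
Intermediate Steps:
$\frac{5024}{v{\left(91,10 \right)}} = \frac{5024}{91 + 10} = \frac{5024}{101}$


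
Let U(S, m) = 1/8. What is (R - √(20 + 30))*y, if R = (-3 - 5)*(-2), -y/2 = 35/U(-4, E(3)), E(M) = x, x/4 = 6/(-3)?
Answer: -8960 + 2800*√2 ≈ -5000.2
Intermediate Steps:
x = -8 (x = 4*(6/(-3)) = 4*(6*(-⅓)) = 4*(-2) = -8)
E(M) = -8
U(S, m) = ⅛
y = -560 (y = -70/⅛ = -70*8 = -2*280 = -560)
R = 16 (R = -8*(-2) = 16)
(R - √(20 + 30))*y = (16 - √(20 + 30))*(-560) = (16 - √50)*(-560) = (16 - 5*√2)*(-560) = -8960 + 2800*√2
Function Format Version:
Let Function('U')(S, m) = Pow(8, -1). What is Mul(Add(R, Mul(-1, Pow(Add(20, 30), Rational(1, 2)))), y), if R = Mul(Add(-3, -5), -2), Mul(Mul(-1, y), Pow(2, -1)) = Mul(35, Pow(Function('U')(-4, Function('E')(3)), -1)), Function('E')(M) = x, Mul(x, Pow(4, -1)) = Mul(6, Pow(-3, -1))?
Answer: Add(-8960, Mul(2800, Pow(2, Rational(1, 2)))) ≈ -5000.2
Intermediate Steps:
x = -8 (x = Mul(4, Mul(6, Pow(-3, -1))) = Mul(4, Mul(6, Rational(-1, 3))) = Mul(4, -2) = -8)
Function('E')(M) = -8
Function('U')(S, m) = Rational(1, 8)
y = -560 (y = Mul(-2, Mul(35, Pow(Rational(1, 8), -1))) = Mul(-2, Mul(35, 8)) = Mul(-2, 280) = -560)
R = 16 (R = Mul(-8, -2) = 16)
Mul(Add(R, Mul(-1, Pow(Add(20, 30), Rational(1, 2)))), y) = Mul(Add(16, Mul(-1, Pow(Add(20, 30), Rational(1, 2)))), -560) = Mul(Add(16, Mul(-1, Pow(50, Rational(1, 2)))), -560) = Mul(Add(16, Mul(-1, Mul(5, Pow(2, Rational(1, 2))))), -560) = Mul(Add(16, Mul(-5, Pow(2, Rational(1, 2)))), -560) = Add(-8960, Mul(2800, Pow(2, Rational(1, 2))))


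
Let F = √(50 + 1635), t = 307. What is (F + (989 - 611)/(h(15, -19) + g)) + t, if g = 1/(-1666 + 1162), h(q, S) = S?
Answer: 2749627/9577 + √1685 ≈ 328.16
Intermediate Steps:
g = -1/504 (g = 1/(-504) = -1/504 ≈ -0.0019841)
F = √1685 ≈ 41.049
(F + (989 - 611)/(h(15, -19) + g)) + t = (√1685 + (989 - 611)/(-19 - 1/504)) + 307 = (√1685 + 378/(-9577/504)) + 307 = (√1685 + 378*(-504/9577)) + 307 = (√1685 - 190512/9577) + 307 = (-190512/9577 + √1685) + 307 = 2749627/9577 + √1685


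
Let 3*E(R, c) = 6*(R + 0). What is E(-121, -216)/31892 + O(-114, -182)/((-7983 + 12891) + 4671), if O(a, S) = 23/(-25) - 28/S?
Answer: -126888243/16547562850 ≈ -0.0076681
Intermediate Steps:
O(a, S) = -23/25 - 28/S (O(a, S) = 23*(-1/25) - 28/S = -23/25 - 28/S)
E(R, c) = 2*R (E(R, c) = (6*(R + 0))/3 = (6*R)/3 = 2*R)
E(-121, -216)/31892 + O(-114, -182)/((-7983 + 12891) + 4671) = (2*(-121))/31892 + (-23/25 - 28/(-182))/((-7983 + 12891) + 4671) = -242*1/31892 + (-23/25 - 28*(-1/182))/(4908 + 4671) = -121/15946 + (-23/25 + 2/13)/9579 = -121/15946 - 249/325*1/9579 = -121/15946 - 83/1037725 = -126888243/16547562850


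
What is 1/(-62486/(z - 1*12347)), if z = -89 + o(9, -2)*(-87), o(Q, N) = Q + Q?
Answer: 7001/31243 ≈ 0.22408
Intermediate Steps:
o(Q, N) = 2*Q
z = -1655 (z = -89 + (2*9)*(-87) = -89 + 18*(-87) = -89 - 1566 = -1655)
1/(-62486/(z - 1*12347)) = 1/(-62486/(-1655 - 1*12347)) = 1/(-62486/(-1655 - 12347)) = 1/(-62486/(-14002)) = 1/(-62486*(-1/14002)) = 1/(31243/7001) = 7001/31243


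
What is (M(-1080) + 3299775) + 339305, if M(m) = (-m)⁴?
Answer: 1360492599080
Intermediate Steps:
M(m) = m⁴
(M(-1080) + 3299775) + 339305 = ((-1080)⁴ + 3299775) + 339305 = (1360488960000 + 3299775) + 339305 = 1360492259775 + 339305 = 1360492599080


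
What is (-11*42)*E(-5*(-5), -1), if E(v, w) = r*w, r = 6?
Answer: 2772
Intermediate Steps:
E(v, w) = 6*w
(-11*42)*E(-5*(-5), -1) = (-11*42)*(6*(-1)) = -462*(-6) = 2772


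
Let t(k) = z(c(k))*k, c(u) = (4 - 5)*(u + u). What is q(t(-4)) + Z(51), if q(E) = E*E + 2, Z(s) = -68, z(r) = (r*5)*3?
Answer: 230334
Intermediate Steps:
c(u) = -2*u
z(r) = 15*r (z(r) = (5*r)*3 = 15*r)
t(k) = -30*k² (t(k) = (15*(-2*k))*k = (-30*k)*k = -30*k²)
q(E) = 2 + E² (q(E) = E² + 2 = 2 + E²)
q(t(-4)) + Z(51) = (2 + (-30*(-4)²)²) - 68 = (2 + (-30*16)²) - 68 = (2 + (-480)²) - 68 = (2 + 230400) - 68 = 230402 - 68 = 230334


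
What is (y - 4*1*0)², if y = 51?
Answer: 2601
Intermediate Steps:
(y - 4*1*0)² = (51 - 4*1*0)² = (51 - 4*0)² = (51 + 0)² = 51² = 2601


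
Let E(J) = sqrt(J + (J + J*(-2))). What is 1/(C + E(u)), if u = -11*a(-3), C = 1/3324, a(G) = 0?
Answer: 3324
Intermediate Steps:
C = 1/3324 ≈ 0.00030084
u = 0 (u = -11*0 = 0)
E(J) = 0 (E(J) = sqrt(J + (J - 2*J)) = sqrt(J - J) = sqrt(0) = 0)
1/(C + E(u)) = 1/(1/3324 + 0) = 1/(1/3324) = 3324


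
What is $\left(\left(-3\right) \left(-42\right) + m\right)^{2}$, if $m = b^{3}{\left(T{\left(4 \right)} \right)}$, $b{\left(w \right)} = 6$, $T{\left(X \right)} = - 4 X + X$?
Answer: $116964$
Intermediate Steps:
$T{\left(X \right)} = - 3 X$
$m = 216$ ($m = 6^{3} = 216$)
$\left(\left(-3\right) \left(-42\right) + m\right)^{2} = \left(\left(-3\right) \left(-42\right) + 216\right)^{2} = \left(126 + 216\right)^{2} = 342^{2} = 116964$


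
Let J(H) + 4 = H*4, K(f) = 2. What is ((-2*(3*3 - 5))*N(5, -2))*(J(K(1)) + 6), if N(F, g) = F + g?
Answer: -240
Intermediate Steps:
J(H) = -4 + 4*H (J(H) = -4 + H*4 = -4 + 4*H)
((-2*(3*3 - 5))*N(5, -2))*(J(K(1)) + 6) = ((-2*(3*3 - 5))*(5 - 2))*((-4 + 4*2) + 6) = (-2*(9 - 5)*3)*((-4 + 8) + 6) = (-2*4*3)*(4 + 6) = -8*3*10 = -24*10 = -240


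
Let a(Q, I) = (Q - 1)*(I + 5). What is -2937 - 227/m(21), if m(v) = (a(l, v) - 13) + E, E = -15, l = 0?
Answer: -158371/54 ≈ -2932.8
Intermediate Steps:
a(Q, I) = (-1 + Q)*(5 + I)
m(v) = -33 - v (m(v) = ((-5 - v + 5*0 + v*0) - 13) - 15 = ((-5 - v + 0 + 0) - 13) - 15 = ((-5 - v) - 13) - 15 = (-18 - v) - 15 = -33 - v)
-2937 - 227/m(21) = -2937 - 227/(-33 - 1*21) = -2937 - 227/(-33 - 21) = -2937 - 227/(-54) = -2937 - 227*(-1/54) = -2937 + 227/54 = -158371/54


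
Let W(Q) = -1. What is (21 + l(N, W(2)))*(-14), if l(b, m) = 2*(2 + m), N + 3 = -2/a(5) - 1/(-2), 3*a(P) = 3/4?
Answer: -322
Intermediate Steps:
a(P) = ¼ (a(P) = (3/4)/3 = (3*(¼))/3 = (⅓)*(¾) = ¼)
N = -21/2 (N = -3 + (-2/¼ - 1/(-2)) = -3 + (-2*4 - 1*(-½)) = -3 + (-8 + ½) = -3 - 15/2 = -21/2 ≈ -10.500)
l(b, m) = 4 + 2*m
(21 + l(N, W(2)))*(-14) = (21 + (4 + 2*(-1)))*(-14) = (21 + (4 - 2))*(-14) = (21 + 2)*(-14) = 23*(-14) = -322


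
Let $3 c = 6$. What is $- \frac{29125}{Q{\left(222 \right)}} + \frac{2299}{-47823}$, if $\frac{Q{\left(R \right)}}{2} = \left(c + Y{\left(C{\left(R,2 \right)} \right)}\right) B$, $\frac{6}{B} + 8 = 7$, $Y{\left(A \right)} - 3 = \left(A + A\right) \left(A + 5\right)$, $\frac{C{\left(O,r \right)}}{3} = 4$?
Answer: $\frac{8078661}{1386028} \approx 5.8286$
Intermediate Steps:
$C{\left(O,r \right)} = 12$ ($C{\left(O,r \right)} = 3 \cdot 4 = 12$)
$c = 2$ ($c = \frac{1}{3} \cdot 6 = 2$)
$Y{\left(A \right)} = 3 + 2 A \left(5 + A\right)$ ($Y{\left(A \right)} = 3 + \left(A + A\right) \left(A + 5\right) = 3 + 2 A \left(5 + A\right)$)
$B = -6$ ($B = \frac{6}{-8 + 7} = \frac{6}{-1} = 6 \left(-1\right) = -6$)
$Q{\left(R \right)} = -4956$ ($Q{\left(R \right)} = 2 \left(2 + \left(3 + 2 \cdot 12^{2} + 10 \cdot 12\right)\right) \left(-6\right) = 2 \left(2 + \left(3 + 2 \cdot 144 + 120\right)\right) \left(-6\right) = 2 \left(2 + \left(3 + 288 + 120\right)\right) \left(-6\right) = 2 \left(2 + 411\right) \left(-6\right) = 2 \cdot 413 \left(-6\right) = 2 \left(-2478\right) = -4956$)
$- \frac{29125}{Q{\left(222 \right)}} + \frac{2299}{-47823} = - \frac{29125}{-4956} + \frac{2299}{-47823} = \left(-29125\right) \left(- \frac{1}{4956}\right) + 2299 \left(- \frac{1}{47823}\right) = \frac{29125}{4956} - \frac{121}{2517} = \frac{8078661}{1386028}$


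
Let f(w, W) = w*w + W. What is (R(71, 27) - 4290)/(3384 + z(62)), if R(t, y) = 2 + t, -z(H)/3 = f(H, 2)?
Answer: 4217/8154 ≈ 0.51717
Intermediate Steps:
f(w, W) = W + w² (f(w, W) = w² + W = W + w²)
z(H) = -6 - 3*H² (z(H) = -3*(2 + H²) = -6 - 3*H²)
(R(71, 27) - 4290)/(3384 + z(62)) = ((2 + 71) - 4290)/(3384 + (-6 - 3*62²)) = (73 - 4290)/(3384 + (-6 - 3*3844)) = -4217/(3384 + (-6 - 11532)) = -4217/(3384 - 11538) = -4217/(-8154) = -4217*(-1/8154) = 4217/8154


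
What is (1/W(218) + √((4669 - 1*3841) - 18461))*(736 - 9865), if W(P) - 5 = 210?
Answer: -9129/215 - 9129*I*√17633 ≈ -42.46 - 1.2122e+6*I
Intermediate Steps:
W(P) = 215 (W(P) = 5 + 210 = 215)
(1/W(218) + √((4669 - 1*3841) - 18461))*(736 - 9865) = (1/215 + √((4669 - 1*3841) - 18461))*(736 - 9865) = (1/215 + √((4669 - 3841) - 18461))*(-9129) = (1/215 + √(828 - 18461))*(-9129) = (1/215 + √(-17633))*(-9129) = (1/215 + I*√17633)*(-9129) = -9129/215 - 9129*I*√17633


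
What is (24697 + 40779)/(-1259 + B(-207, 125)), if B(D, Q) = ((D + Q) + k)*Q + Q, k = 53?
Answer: -65476/4759 ≈ -13.758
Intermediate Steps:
B(D, Q) = Q + Q*(53 + D + Q) (B(D, Q) = ((D + Q) + 53)*Q + Q = (53 + D + Q)*Q + Q = Q*(53 + D + Q) + Q = Q + Q*(53 + D + Q))
(24697 + 40779)/(-1259 + B(-207, 125)) = (24697 + 40779)/(-1259 + 125*(54 - 207 + 125)) = 65476/(-1259 + 125*(-28)) = 65476/(-1259 - 3500) = 65476/(-4759) = 65476*(-1/4759) = -65476/4759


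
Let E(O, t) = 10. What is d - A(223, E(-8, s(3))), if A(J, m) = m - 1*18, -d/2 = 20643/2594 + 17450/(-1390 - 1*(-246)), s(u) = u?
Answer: 8379963/370942 ≈ 22.591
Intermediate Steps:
d = 5412427/370942 (d = -2*(20643/2594 + 17450/(-1390 - 1*(-246))) = -2*(20643*(1/2594) + 17450/(-1390 + 246)) = -2*(20643/2594 + 17450/(-1144)) = -2*(20643/2594 + 17450*(-1/1144)) = -2*(20643/2594 - 8725/572) = -2*(-5412427/741884) = 5412427/370942 ≈ 14.591)
A(J, m) = -18 + m (A(J, m) = m - 18 = -18 + m)
d - A(223, E(-8, s(3))) = 5412427/370942 - (-18 + 10) = 5412427/370942 - 1*(-8) = 5412427/370942 + 8 = 8379963/370942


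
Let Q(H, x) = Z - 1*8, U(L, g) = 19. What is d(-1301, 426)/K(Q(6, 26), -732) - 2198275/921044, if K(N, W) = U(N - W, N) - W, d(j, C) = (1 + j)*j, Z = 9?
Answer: 1556110812675/691704044 ≈ 2249.7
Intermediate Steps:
d(j, C) = j*(1 + j)
Q(H, x) = 1 (Q(H, x) = 9 - 1*8 = 9 - 8 = 1)
K(N, W) = 19 - W
d(-1301, 426)/K(Q(6, 26), -732) - 2198275/921044 = (-1301*(1 - 1301))/(19 - 1*(-732)) - 2198275/921044 = (-1301*(-1300))/(19 + 732) - 2198275*1/921044 = 1691300/751 - 2198275/921044 = 1556110812675/691704044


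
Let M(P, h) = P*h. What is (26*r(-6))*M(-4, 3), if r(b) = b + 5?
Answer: 312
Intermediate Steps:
r(b) = 5 + b
(26*r(-6))*M(-4, 3) = (26*(5 - 6))*(-4*3) = (26*(-1))*(-12) = -26*(-12) = 312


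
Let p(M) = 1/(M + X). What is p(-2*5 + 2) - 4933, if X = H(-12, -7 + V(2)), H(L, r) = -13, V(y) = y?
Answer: -103594/21 ≈ -4933.0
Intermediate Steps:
X = -13
p(M) = 1/(-13 + M) (p(M) = 1/(M - 13) = 1/(-13 + M))
p(-2*5 + 2) - 4933 = 1/(-13 + (-2*5 + 2)) - 4933 = 1/(-13 + (-10 + 2)) - 4933 = 1/(-13 - 8) - 4933 = 1/(-21) - 4933 = -1/21 - 4933 = -103594/21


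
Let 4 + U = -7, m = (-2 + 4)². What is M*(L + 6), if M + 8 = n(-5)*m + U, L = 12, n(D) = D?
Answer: -702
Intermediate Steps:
m = 4 (m = 2² = 4)
U = -11 (U = -4 - 7 = -11)
M = -39 (M = -8 + (-5*4 - 11) = -8 + (-20 - 11) = -8 - 31 = -39)
M*(L + 6) = -39*(12 + 6) = -39*18 = -702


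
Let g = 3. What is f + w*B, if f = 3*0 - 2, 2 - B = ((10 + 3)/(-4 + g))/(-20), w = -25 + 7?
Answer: -263/10 ≈ -26.300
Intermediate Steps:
w = -18
B = 27/20 (B = 2 - (10 + 3)/(-4 + 3)/(-20) = 2 - 13/(-1)*(-1)/20 = 2 - 13*(-1)*(-1)/20 = 2 - (-13)*(-1)/20 = 2 - 1*13/20 = 2 - 13/20 = 27/20 ≈ 1.3500)
f = -2 (f = 0 - 2 = -2)
f + w*B = -2 - 18*27/20 = -2 - 243/10 = -263/10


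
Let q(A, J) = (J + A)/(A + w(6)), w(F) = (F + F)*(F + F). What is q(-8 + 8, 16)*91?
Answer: 91/9 ≈ 10.111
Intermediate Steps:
w(F) = 4*F² (w(F) = (2*F)*(2*F) = 4*F²)
q(A, J) = (A + J)/(144 + A) (q(A, J) = (J + A)/(A + 4*6²) = (A + J)/(A + 4*36) = (A + J)/(A + 144) = (A + J)/(144 + A))
q(-8 + 8, 16)*91 = (((-8 + 8) + 16)/(144 + (-8 + 8)))*91 = ((0 + 16)/(144 + 0))*91 = (16/144)*91 = ((1/144)*16)*91 = (⅑)*91 = 91/9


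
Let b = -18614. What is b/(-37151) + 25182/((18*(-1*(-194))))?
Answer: 573045/74302 ≈ 7.7124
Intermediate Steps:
b/(-37151) + 25182/((18*(-1*(-194)))) = -18614/(-37151) + 25182/((18*(-1*(-194)))) = -18614*(-1/37151) + 25182/((18*194)) = 18614/37151 + 25182/3492 = 18614/37151 + 25182*(1/3492) = 18614/37151 + 1399/194 = 573045/74302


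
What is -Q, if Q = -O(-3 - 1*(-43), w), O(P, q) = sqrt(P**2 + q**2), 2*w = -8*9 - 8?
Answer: 40*sqrt(2) ≈ 56.569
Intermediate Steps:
w = -40 (w = (-8*9 - 8)/2 = (-72 - 8)/2 = (1/2)*(-80) = -40)
Q = -40*sqrt(2) (Q = -sqrt((-3 - 1*(-43))**2 + (-40)**2) = -sqrt((-3 + 43)**2 + 1600) = -sqrt(40**2 + 1600) = -sqrt(1600 + 1600) = -sqrt(3200) = -40*sqrt(2) ≈ -56.569)
-Q = -(-40)*sqrt(2) = 40*sqrt(2)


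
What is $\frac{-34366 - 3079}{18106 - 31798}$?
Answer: $\frac{37445}{13692} \approx 2.7348$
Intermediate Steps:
$\frac{-34366 - 3079}{18106 - 31798} = \frac{-34366 + \left(-8198 + 5119\right)}{-13692} = \left(-34366 - 3079\right) \left(- \frac{1}{13692}\right) = \left(-37445\right) \left(- \frac{1}{13692}\right) = \frac{37445}{13692}$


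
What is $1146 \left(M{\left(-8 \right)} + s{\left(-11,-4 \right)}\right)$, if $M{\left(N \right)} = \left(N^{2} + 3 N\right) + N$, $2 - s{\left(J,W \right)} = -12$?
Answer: $52716$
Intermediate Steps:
$s{\left(J,W \right)} = 14$ ($s{\left(J,W \right)} = 2 - -12 = 2 + 12 = 14$)
$M{\left(N \right)} = N^{2} + 4 N$
$1146 \left(M{\left(-8 \right)} + s{\left(-11,-4 \right)}\right) = 1146 \left(- 8 \left(4 - 8\right) + 14\right) = 1146 \left(\left(-8\right) \left(-4\right) + 14\right) = 1146 \left(32 + 14\right) = 1146 \cdot 46 = 52716$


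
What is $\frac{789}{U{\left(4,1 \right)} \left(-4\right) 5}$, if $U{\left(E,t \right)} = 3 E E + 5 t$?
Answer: $- \frac{789}{1060} \approx -0.74434$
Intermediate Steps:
$U{\left(E,t \right)} = 3 E^{2} + 5 t$
$\frac{789}{U{\left(4,1 \right)} \left(-4\right) 5} = \frac{789}{\left(3 \cdot 4^{2} + 5 \cdot 1\right) \left(-4\right) 5} = \frac{789}{\left(3 \cdot 16 + 5\right) \left(-4\right) 5} = \frac{789}{\left(48 + 5\right) \left(-4\right) 5} = \frac{789}{53 \left(-4\right) 5} = \frac{789}{\left(-212\right) 5} = \frac{789}{-1060} = 789 \left(- \frac{1}{1060}\right) = - \frac{789}{1060}$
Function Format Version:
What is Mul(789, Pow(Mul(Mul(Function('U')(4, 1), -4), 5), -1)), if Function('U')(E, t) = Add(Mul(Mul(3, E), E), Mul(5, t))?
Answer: Rational(-789, 1060) ≈ -0.74434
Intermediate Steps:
Function('U')(E, t) = Add(Mul(3, Pow(E, 2)), Mul(5, t))
Mul(789, Pow(Mul(Mul(Function('U')(4, 1), -4), 5), -1)) = Mul(789, Pow(Mul(Mul(Add(Mul(3, Pow(4, 2)), Mul(5, 1)), -4), 5), -1)) = Mul(789, Pow(Mul(Mul(Add(Mul(3, 16), 5), -4), 5), -1)) = Mul(789, Pow(Mul(Mul(Add(48, 5), -4), 5), -1)) = Mul(789, Pow(Mul(Mul(53, -4), 5), -1)) = Mul(789, Pow(Mul(-212, 5), -1)) = Mul(789, Pow(-1060, -1)) = Mul(789, Rational(-1, 1060)) = Rational(-789, 1060)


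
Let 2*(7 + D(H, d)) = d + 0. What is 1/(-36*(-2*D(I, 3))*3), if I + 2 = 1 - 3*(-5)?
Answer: -1/1188 ≈ -0.00084175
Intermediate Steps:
I = 14 (I = -2 + (1 - 3*(-5)) = -2 + (1 + 15) = -2 + 16 = 14)
D(H, d) = -7 + d/2 (D(H, d) = -7 + (d + 0)/2 = -7 + d/2)
1/(-36*(-2*D(I, 3))*3) = 1/(-36*(-2*(-7 + (½)*3))*3) = 1/(-36*(-2*(-7 + 3/2))*3) = 1/(-36*(-2*(-11/2))*3) = 1/(-396*3) = 1/(-36*33) = 1/(-1188) = -1/1188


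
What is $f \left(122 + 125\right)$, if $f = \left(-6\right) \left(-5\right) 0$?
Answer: $0$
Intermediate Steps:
$f = 0$ ($f = 30 \cdot 0 = 0$)
$f \left(122 + 125\right) = 0 \left(122 + 125\right) = 0 \cdot 247 = 0$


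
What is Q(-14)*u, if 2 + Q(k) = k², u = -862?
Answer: -167228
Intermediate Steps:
Q(k) = -2 + k²
Q(-14)*u = (-2 + (-14)²)*(-862) = (-2 + 196)*(-862) = 194*(-862) = -167228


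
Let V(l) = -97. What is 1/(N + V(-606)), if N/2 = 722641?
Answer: 1/1445185 ≈ 6.9195e-7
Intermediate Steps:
N = 1445282 (N = 2*722641 = 1445282)
1/(N + V(-606)) = 1/(1445282 - 97) = 1/1445185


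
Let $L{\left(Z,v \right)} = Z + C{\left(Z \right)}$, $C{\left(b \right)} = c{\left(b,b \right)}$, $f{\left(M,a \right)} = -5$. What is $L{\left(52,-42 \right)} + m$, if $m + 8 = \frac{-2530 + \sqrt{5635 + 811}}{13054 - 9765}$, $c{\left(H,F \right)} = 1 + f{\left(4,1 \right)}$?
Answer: $\frac{510}{13} + \frac{\sqrt{6446}}{3289} \approx 39.255$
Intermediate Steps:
$c{\left(H,F \right)} = -4$ ($c{\left(H,F \right)} = 1 - 5 = -4$)
$C{\left(b \right)} = -4$
$L{\left(Z,v \right)} = -4 + Z$ ($L{\left(Z,v \right)} = Z - 4 = -4 + Z$)
$m = - \frac{114}{13} + \frac{\sqrt{6446}}{3289}$ ($m = -8 + \frac{-2530 + \sqrt{5635 + 811}}{13054 - 9765} = -8 + \frac{-2530 + \sqrt{6446}}{3289} = -8 + \left(-2530 + \sqrt{6446}\right) \frac{1}{3289} = -8 - \left(\frac{10}{13} - \frac{\sqrt{6446}}{3289}\right) = - \frac{114}{13} + \frac{\sqrt{6446}}{3289} \approx -8.7448$)
$L{\left(52,-42 \right)} + m = \left(-4 + 52\right) - \left(\frac{114}{13} - \frac{\sqrt{6446}}{3289}\right) = 48 - \left(\frac{114}{13} - \frac{\sqrt{6446}}{3289}\right) = \frac{510}{13} + \frac{\sqrt{6446}}{3289}$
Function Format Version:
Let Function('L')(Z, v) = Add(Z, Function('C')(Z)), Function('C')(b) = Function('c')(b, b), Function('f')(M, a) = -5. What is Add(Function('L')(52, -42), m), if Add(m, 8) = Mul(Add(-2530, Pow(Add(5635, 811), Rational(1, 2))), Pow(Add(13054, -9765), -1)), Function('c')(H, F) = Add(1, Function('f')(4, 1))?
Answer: Add(Rational(510, 13), Mul(Rational(1, 3289), Pow(6446, Rational(1, 2)))) ≈ 39.255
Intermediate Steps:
Function('c')(H, F) = -4 (Function('c')(H, F) = Add(1, -5) = -4)
Function('C')(b) = -4
Function('L')(Z, v) = Add(-4, Z) (Function('L')(Z, v) = Add(Z, -4) = Add(-4, Z))
m = Add(Rational(-114, 13), Mul(Rational(1, 3289), Pow(6446, Rational(1, 2)))) (m = Add(-8, Mul(Add(-2530, Pow(Add(5635, 811), Rational(1, 2))), Pow(Add(13054, -9765), -1))) = Add(-8, Mul(Add(-2530, Pow(6446, Rational(1, 2))), Pow(3289, -1))) = Add(-8, Mul(Add(-2530, Pow(6446, Rational(1, 2))), Rational(1, 3289))) = Add(-8, Add(Rational(-10, 13), Mul(Rational(1, 3289), Pow(6446, Rational(1, 2))))) = Add(Rational(-114, 13), Mul(Rational(1, 3289), Pow(6446, Rational(1, 2)))) ≈ -8.7448)
Add(Function('L')(52, -42), m) = Add(Add(-4, 52), Add(Rational(-114, 13), Mul(Rational(1, 3289), Pow(6446, Rational(1, 2))))) = Add(48, Add(Rational(-114, 13), Mul(Rational(1, 3289), Pow(6446, Rational(1, 2))))) = Add(Rational(510, 13), Mul(Rational(1, 3289), Pow(6446, Rational(1, 2))))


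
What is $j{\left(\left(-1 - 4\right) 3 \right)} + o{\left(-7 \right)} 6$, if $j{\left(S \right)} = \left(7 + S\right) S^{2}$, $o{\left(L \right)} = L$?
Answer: $-1842$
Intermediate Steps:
$j{\left(S \right)} = S^{2} \left(7 + S\right)$
$j{\left(\left(-1 - 4\right) 3 \right)} + o{\left(-7 \right)} 6 = \left(\left(-1 - 4\right) 3\right)^{2} \left(7 + \left(-1 - 4\right) 3\right) - 42 = \left(\left(-5\right) 3\right)^{2} \left(7 - 15\right) - 42 = \left(-15\right)^{2} \left(7 - 15\right) - 42 = 225 \left(-8\right) - 42 = -1800 - 42 = -1842$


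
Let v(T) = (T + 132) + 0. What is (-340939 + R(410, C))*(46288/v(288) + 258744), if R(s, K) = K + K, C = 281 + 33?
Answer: -3083182721404/35 ≈ -8.8091e+10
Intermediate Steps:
v(T) = 132 + T (v(T) = (132 + T) + 0 = 132 + T)
C = 314
R(s, K) = 2*K
(-340939 + R(410, C))*(46288/v(288) + 258744) = (-340939 + 2*314)*(46288/(132 + 288) + 258744) = (-340939 + 628)*(46288/420 + 258744) = -340311*(46288*(1/420) + 258744) = -340311*(11572/105 + 258744) = -340311*27179692/105 = -3083182721404/35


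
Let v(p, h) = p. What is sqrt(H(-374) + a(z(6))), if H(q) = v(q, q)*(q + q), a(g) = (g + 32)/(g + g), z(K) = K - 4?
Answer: 3*sqrt(124338)/2 ≈ 528.92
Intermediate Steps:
z(K) = -4 + K
a(g) = (32 + g)/(2*g) (a(g) = (32 + g)/((2*g)) = (32 + g)*(1/(2*g)) = (32 + g)/(2*g))
H(q) = 2*q**2 (H(q) = q*(q + q) = q*(2*q) = 2*q**2)
sqrt(H(-374) + a(z(6))) = sqrt(2*(-374)**2 + (32 + (-4 + 6))/(2*(-4 + 6))) = sqrt(2*139876 + (1/2)*(32 + 2)/2) = sqrt(279752 + (1/2)*(1/2)*34) = sqrt(279752 + 17/2) = sqrt(559521/2) = 3*sqrt(124338)/2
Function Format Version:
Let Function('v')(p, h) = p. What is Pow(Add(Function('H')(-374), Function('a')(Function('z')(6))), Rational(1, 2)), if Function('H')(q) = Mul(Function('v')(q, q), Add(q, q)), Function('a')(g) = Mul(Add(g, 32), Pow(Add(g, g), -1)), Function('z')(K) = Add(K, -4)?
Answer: Mul(Rational(3, 2), Pow(124338, Rational(1, 2))) ≈ 528.92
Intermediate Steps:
Function('z')(K) = Add(-4, K)
Function('a')(g) = Mul(Rational(1, 2), Pow(g, -1), Add(32, g)) (Function('a')(g) = Mul(Add(32, g), Pow(Mul(2, g), -1)) = Mul(Add(32, g), Mul(Rational(1, 2), Pow(g, -1))) = Mul(Rational(1, 2), Pow(g, -1), Add(32, g)))
Function('H')(q) = Mul(2, Pow(q, 2)) (Function('H')(q) = Mul(q, Add(q, q)) = Mul(q, Mul(2, q)) = Mul(2, Pow(q, 2)))
Pow(Add(Function('H')(-374), Function('a')(Function('z')(6))), Rational(1, 2)) = Pow(Add(Mul(2, Pow(-374, 2)), Mul(Rational(1, 2), Pow(Add(-4, 6), -1), Add(32, Add(-4, 6)))), Rational(1, 2)) = Pow(Add(Mul(2, 139876), Mul(Rational(1, 2), Pow(2, -1), Add(32, 2))), Rational(1, 2)) = Pow(Add(279752, Mul(Rational(1, 2), Rational(1, 2), 34)), Rational(1, 2)) = Pow(Add(279752, Rational(17, 2)), Rational(1, 2)) = Pow(Rational(559521, 2), Rational(1, 2)) = Mul(Rational(3, 2), Pow(124338, Rational(1, 2)))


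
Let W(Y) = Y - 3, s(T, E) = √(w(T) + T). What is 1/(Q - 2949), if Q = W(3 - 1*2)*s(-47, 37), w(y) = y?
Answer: I/(-2949*I + 2*√94) ≈ -0.00033908 + 2.2296e-6*I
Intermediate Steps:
s(T, E) = √2*√T (s(T, E) = √(T + T) = √(2*T) = √2*√T)
W(Y) = -3 + Y
Q = -2*I*√94 (Q = (-3 + (3 - 1*2))*(√2*√(-47)) = (-3 + (3 - 2))*(√2*(I*√47)) = (-3 + 1)*(I*√94) = -2*I*√94 ≈ -19.391*I)
1/(Q - 2949) = 1/(-2*I*√94 - 2949) = 1/(-2949 - 2*I*√94)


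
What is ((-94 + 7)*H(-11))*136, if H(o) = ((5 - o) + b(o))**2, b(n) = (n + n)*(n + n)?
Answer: -2958000000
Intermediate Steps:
b(n) = 4*n**2 (b(n) = (2*n)*(2*n) = 4*n**2)
H(o) = (5 - o + 4*o**2)**2 (H(o) = ((5 - o) + 4*o**2)**2 = (5 - o + 4*o**2)**2)
((-94 + 7)*H(-11))*136 = ((-94 + 7)*(5 - 1*(-11) + 4*(-11)**2)**2)*136 = -87*(5 + 11 + 4*121)**2*136 = -87*(5 + 11 + 484)**2*136 = -87*500**2*136 = -87*250000*136 = -21750000*136 = -2958000000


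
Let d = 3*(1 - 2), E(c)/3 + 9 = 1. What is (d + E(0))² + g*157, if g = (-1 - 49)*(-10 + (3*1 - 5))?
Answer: 94929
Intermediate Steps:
E(c) = -24 (E(c) = -27 + 3*1 = -27 + 3 = -24)
g = 600 (g = -50*(-10 + (3 - 5)) = -50*(-10 - 2) = -50*(-12) = 600)
d = -3 (d = 3*(-1) = -3)
(d + E(0))² + g*157 = (-3 - 24)² + 600*157 = (-27)² + 94200 = 729 + 94200 = 94929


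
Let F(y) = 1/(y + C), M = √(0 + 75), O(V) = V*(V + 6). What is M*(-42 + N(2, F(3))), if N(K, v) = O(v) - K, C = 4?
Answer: -10565*√3/49 ≈ -373.45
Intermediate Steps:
O(V) = V*(6 + V)
M = 5*√3 (M = √75 = 5*√3 ≈ 8.6602)
F(y) = 1/(4 + y) (F(y) = 1/(y + 4) = 1/(4 + y))
N(K, v) = -K + v*(6 + v) (N(K, v) = v*(6 + v) - K = -K + v*(6 + v))
M*(-42 + N(2, F(3))) = (5*√3)*(-42 + (-1*2 + (6 + 1/(4 + 3))/(4 + 3))) = (5*√3)*(-42 + (-2 + (6 + 1/7)/7)) = (5*√3)*(-42 + (-2 + (6 + ⅐)/7)) = (5*√3)*(-42 + (-2 + (⅐)*(43/7))) = (5*√3)*(-42 + (-2 + 43/49)) = (5*√3)*(-42 - 55/49) = (5*√3)*(-2113/49) = -10565*√3/49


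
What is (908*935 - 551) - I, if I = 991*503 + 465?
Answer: 349491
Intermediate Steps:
I = 498938 (I = 498473 + 465 = 498938)
(908*935 - 551) - I = (908*935 - 551) - 1*498938 = (848980 - 551) - 498938 = 848429 - 498938 = 349491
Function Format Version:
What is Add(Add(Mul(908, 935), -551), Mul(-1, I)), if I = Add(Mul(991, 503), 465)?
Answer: 349491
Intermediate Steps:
I = 498938 (I = Add(498473, 465) = 498938)
Add(Add(Mul(908, 935), -551), Mul(-1, I)) = Add(Add(Mul(908, 935), -551), Mul(-1, 498938)) = Add(Add(848980, -551), -498938) = Add(848429, -498938) = 349491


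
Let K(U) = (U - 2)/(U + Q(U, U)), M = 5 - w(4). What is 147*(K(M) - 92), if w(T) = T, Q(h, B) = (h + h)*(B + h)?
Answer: -67767/5 ≈ -13553.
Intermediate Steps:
Q(h, B) = 2*h*(B + h) (Q(h, B) = (2*h)*(B + h) = 2*h*(B + h))
M = 1 (M = 5 - 1*4 = 5 - 4 = 1)
K(U) = (-2 + U)/(U + 4*U²) (K(U) = (U - 2)/(U + 2*U*(U + U)) = (-2 + U)/(U + 2*U*(2*U)) = (-2 + U)/(U + 4*U²))
147*(K(M) - 92) = 147*((-2 + 1)/(1*(1 + 4*1)) - 92) = 147*(1*(-1)/(1 + 4) - 92) = 147*(1*(-1)/5 - 92) = 147*(1*(⅕)*(-1) - 92) = 147*(-⅕ - 92) = 147*(-461/5) = -67767/5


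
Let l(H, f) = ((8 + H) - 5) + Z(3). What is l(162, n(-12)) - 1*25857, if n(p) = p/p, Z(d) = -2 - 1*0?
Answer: -25694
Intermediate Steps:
Z(d) = -2 (Z(d) = -2 + 0 = -2)
n(p) = 1
l(H, f) = 1 + H (l(H, f) = ((8 + H) - 5) - 2 = (3 + H) - 2 = 1 + H)
l(162, n(-12)) - 1*25857 = (1 + 162) - 1*25857 = 163 - 25857 = -25694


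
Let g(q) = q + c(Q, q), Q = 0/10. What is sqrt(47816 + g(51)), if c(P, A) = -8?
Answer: sqrt(47859) ≈ 218.77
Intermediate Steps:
Q = 0 (Q = 0*(1/10) = 0)
g(q) = -8 + q (g(q) = q - 8 = -8 + q)
sqrt(47816 + g(51)) = sqrt(47816 + (-8 + 51)) = sqrt(47816 + 43) = sqrt(47859)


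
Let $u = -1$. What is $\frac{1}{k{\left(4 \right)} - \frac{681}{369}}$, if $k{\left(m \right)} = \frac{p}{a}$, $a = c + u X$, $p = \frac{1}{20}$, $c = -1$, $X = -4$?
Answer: $- \frac{2460}{4499} \approx -0.54679$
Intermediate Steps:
$p = \frac{1}{20} \approx 0.05$
$a = 3$ ($a = -1 - -4 = -1 + 4 = 3$)
$k{\left(m \right)} = \frac{1}{60}$ ($k{\left(m \right)} = \frac{1}{20 \cdot 3} = \frac{1}{20} \cdot \frac{1}{3} = \frac{1}{60}$)
$\frac{1}{k{\left(4 \right)} - \frac{681}{369}} = \frac{1}{\frac{1}{60} - \frac{681}{369}} = \frac{1}{\frac{1}{60} - \frac{227}{123}} = \frac{1}{- \frac{4499}{2460}} = - \frac{2460}{4499}$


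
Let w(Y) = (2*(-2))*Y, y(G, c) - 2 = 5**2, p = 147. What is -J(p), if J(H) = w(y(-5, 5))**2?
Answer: -11664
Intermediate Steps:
y(G, c) = 27 (y(G, c) = 2 + 5**2 = 2 + 25 = 27)
w(Y) = -4*Y
J(H) = 11664 (J(H) = (-4*27)**2 = (-108)**2 = 11664)
-J(p) = -1*11664 = -11664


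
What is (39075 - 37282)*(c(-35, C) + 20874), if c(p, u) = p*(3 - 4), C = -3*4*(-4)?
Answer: 37489837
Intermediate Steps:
C = 48 (C = -12*(-4) = 48)
c(p, u) = -p (c(p, u) = p*(-1) = -p)
(39075 - 37282)*(c(-35, C) + 20874) = (39075 - 37282)*(-1*(-35) + 20874) = 1793*(35 + 20874) = 1793*20909 = 37489837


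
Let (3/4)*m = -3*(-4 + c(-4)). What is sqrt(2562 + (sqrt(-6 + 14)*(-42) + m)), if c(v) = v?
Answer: sqrt(2594 - 84*sqrt(2)) ≈ 49.751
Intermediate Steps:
m = 32 (m = 4*(-3*(-4 - 4))/3 = 4*(-3*(-8))/3 = (4/3)*24 = 32)
sqrt(2562 + (sqrt(-6 + 14)*(-42) + m)) = sqrt(2562 + (sqrt(-6 + 14)*(-42) + 32)) = sqrt(2562 + (sqrt(8)*(-42) + 32)) = sqrt(2562 + ((2*sqrt(2))*(-42) + 32)) = sqrt(2562 + (-84*sqrt(2) + 32)) = sqrt(2562 + (32 - 84*sqrt(2))) = sqrt(2594 - 84*sqrt(2))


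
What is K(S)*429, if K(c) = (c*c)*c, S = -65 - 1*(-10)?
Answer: -71374875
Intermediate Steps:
S = -55 (S = -65 + 10 = -55)
K(c) = c³ (K(c) = c²*c = c³)
K(S)*429 = (-55)³*429 = -166375*429 = -71374875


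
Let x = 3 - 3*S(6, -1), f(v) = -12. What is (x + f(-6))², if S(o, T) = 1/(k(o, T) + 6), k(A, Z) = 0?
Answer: 361/4 ≈ 90.250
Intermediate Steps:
S(o, T) = ⅙ (S(o, T) = 1/(0 + 6) = 1/6 = ⅙)
x = 5/2 (x = 3 - 3*⅙ = 3 - ½ = 5/2 ≈ 2.5000)
(x + f(-6))² = (5/2 - 12)² = (-19/2)² = 361/4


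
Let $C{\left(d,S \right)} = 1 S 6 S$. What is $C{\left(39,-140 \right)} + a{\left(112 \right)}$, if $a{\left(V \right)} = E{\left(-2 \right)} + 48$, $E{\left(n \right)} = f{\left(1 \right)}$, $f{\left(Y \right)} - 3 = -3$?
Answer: $117648$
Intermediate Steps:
$f{\left(Y \right)} = 0$ ($f{\left(Y \right)} = 3 - 3 = 0$)
$E{\left(n \right)} = 0$
$a{\left(V \right)} = 48$ ($a{\left(V \right)} = 0 + 48 = 48$)
$C{\left(d,S \right)} = 6 S^{2}$ ($C{\left(d,S \right)} = S 6 S = 6 S S = 6 S^{2}$)
$C{\left(39,-140 \right)} + a{\left(112 \right)} = 6 \left(-140\right)^{2} + 48 = 6 \cdot 19600 + 48 = 117600 + 48 = 117648$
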